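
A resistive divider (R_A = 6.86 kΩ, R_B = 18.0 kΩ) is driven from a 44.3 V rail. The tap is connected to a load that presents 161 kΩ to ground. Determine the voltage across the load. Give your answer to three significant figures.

The load sits in parallel with R_B: R_B‖R_L = (18.0 × 161) / (18.0 + 161) = 16.19 kΩ.
V_out = 44.3 × 16.19 / (6.86 + 16.19) = 44.3 × 16.19/23.05 = 31.1 V.

V_out ≈ 31.1 V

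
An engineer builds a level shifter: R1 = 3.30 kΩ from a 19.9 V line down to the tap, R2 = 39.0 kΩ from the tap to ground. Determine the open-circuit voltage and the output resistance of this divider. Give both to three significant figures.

V_th = 18.3 V, R_th = 3.04 kΩ

V_th is the open-circuit tap voltage: 19.9 × 39.0/(3.30 + 39.0) = 18.3 V.
With the supply zeroed, R1 and R2 appear in parallel from the tap: R_th = R1‖R2 = (3.30 × 39.0)/42.30 = 3.04 kΩ.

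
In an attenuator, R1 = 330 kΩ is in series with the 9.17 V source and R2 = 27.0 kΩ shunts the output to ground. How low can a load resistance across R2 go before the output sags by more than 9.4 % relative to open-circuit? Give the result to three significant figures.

R_L(min) ≈ 241 kΩ

Output resistance R_th = R1‖R2 = (330 × 27.0)/357.0 = 24.96 kΩ.
The fractional drop is R_th/(R_th + R_L); requiring this ≤ 0.0940 gives R_L ≥ R_th(1/0.0940 − 1) = 24.96 × 9.638 = 241 kΩ.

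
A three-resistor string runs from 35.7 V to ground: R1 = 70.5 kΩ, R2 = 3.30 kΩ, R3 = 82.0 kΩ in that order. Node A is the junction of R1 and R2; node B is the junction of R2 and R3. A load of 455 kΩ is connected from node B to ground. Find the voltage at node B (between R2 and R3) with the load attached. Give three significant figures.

At node B, R3 is in parallel with the load: R3‖R_L = 69.48 kΩ.
Below node A the resistance is R2 + (R3‖R_L) = 72.78 kΩ, so V_A = 35.7 × 72.78/143.3 = 18.13 V.
Then V_B = V_A × (R3‖R_L)/(R2 + R3‖R_L) = 18.13 × 69.48/72.78 = 17.3 V.

V ≈ 17.3 V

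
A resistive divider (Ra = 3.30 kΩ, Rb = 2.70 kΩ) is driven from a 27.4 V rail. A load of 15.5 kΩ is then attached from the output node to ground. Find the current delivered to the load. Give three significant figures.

I_L ≈ 0.726 mA

Rb‖R_L = 2.299 kΩ; V_out = 27.4 × 2.299/5.599 = 11.25 V.
I_L = V_out / R_L = 11.25 / 15.5 kΩ = 0.726 mA.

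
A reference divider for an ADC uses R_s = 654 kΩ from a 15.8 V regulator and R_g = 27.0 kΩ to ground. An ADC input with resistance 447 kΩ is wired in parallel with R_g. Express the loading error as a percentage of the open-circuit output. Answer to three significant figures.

The divider's output (Thévenin) resistance is R_s‖R_g = 25.93 kΩ.
Fractional drop under load = R_th/(R_th + R_L) = 25.93 / (25.93 + 447) = 0.05483.
So the output falls by 5.48 %.

5.48 %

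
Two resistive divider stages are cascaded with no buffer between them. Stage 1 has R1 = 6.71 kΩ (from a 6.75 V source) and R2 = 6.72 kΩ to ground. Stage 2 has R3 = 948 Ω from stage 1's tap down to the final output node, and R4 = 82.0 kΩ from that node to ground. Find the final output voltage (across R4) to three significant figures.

Stage 2 presents R3+R4 = 82950 Ω as a load on stage 1's tap.
Stage 1's lower leg becomes R2‖(R3+R4) = 6216 Ω, so V_mid = 6.75 × 6216/12930 = 3.246 V.
Stage 2 is itself unloaded: V_out = V_mid × R4/(R3+R4) = 3.246 × 82000/82950 = 3.21 V.

V_out ≈ 3.21 V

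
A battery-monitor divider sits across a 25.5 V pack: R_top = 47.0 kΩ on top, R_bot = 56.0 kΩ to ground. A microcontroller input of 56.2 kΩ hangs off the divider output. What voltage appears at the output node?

V_out ≈ 9.53 V

The load sits in parallel with R_bot: R_bot‖R_L = (56.0 × 56.2) / (56.0 + 56.2) = 28.05 kΩ.
V_out = 25.5 × 28.05 / (47.0 + 28.05) = 25.5 × 28.05/75.05 = 9.53 V.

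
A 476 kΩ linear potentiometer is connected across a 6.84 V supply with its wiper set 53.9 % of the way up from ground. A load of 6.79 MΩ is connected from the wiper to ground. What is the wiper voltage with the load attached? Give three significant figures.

V ≈ 3.62 V

The wiper splits the pot into (1−α)R = 219.4 kΩ above and αR = 256.6 kΩ below.
Lower section ‖ load = 247.2 kΩ.
V_wiper = 6.84 × 247.2/(219.4 + 247.2) = 3.62 V.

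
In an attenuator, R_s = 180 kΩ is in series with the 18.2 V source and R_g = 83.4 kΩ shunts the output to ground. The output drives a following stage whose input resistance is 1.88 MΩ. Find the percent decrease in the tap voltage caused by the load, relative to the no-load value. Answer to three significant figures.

2.94 %

The divider's output (Thévenin) resistance is R_s‖R_g = 56.99 kΩ.
Fractional drop under load = R_th/(R_th + R_L) = 56.99 / (56.99 + 1880) = 0.02942.
So the output falls by 2.94 %.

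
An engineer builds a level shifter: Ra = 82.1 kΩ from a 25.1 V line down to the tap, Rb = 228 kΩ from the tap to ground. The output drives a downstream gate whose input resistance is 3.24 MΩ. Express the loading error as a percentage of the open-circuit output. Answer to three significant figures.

1.83 %

The divider's output (Thévenin) resistance is Ra‖Rb = 60.36 kΩ.
Fractional drop under load = R_th/(R_th + R_L) = 60.36 / (60.36 + 3240) = 0.01829.
So the output falls by 1.83 %.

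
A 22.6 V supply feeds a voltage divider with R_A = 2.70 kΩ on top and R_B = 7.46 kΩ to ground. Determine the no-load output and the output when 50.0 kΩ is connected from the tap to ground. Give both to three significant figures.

Unloaded: 16.6 V; loaded: 16.0 V

Open-circuit: V = 22.6 × 7.46/(2.70 + 7.46) = 16.6 V.
With the load, R_B becomes R_B‖R_L = 6.491 kΩ, so V = 22.6 × 6.491/9.191 = 16.0 V.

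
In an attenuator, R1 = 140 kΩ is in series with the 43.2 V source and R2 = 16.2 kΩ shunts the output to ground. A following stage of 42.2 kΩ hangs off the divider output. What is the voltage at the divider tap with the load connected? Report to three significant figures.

The load sits in parallel with R2: R2‖R_L = (16.2 × 42.2) / (16.2 + 42.2) = 11.71 kΩ.
V_out = 43.2 × 11.71 / (140 + 11.71) = 43.2 × 11.71/151.7 = 3.33 V.
(Unloaded it would have been 4.48 V.)

V_out ≈ 3.33 V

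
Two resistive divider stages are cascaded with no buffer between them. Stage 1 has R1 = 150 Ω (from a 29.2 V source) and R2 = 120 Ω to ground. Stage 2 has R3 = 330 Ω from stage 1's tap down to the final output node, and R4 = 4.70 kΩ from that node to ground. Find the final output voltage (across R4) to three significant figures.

Stage 2 presents R3+R4 = 5030 Ω as a load on stage 1's tap.
Stage 1's lower leg becomes R2‖(R3+R4) = 117.2 Ω, so V_mid = 29.2 × 117.2/267.2 = 12.81 V.
Stage 2 is itself unloaded: V_out = V_mid × R4/(R3+R4) = 12.81 × 4700/5030 = 12.0 V.

V_out ≈ 12.0 V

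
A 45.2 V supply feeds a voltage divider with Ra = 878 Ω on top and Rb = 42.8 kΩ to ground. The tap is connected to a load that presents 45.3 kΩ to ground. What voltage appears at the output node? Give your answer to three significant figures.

V_out ≈ 43.5 V

The load sits in parallel with Rb: Rb‖R_L = (42800 × 45300) / (42800 + 45300) = 22010 Ω.
V_out = 45.2 × 22010 / (878 + 22010) = 45.2 × 22010/22890 = 43.5 V.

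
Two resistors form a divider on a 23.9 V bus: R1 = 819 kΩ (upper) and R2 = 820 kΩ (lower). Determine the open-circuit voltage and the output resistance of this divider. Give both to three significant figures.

V_th is the open-circuit tap voltage: 23.9 × 820/(819 + 820) = 12.0 V.
With the supply zeroed, R1 and R2 appear in parallel from the tap: R_th = R1‖R2 = (819 × 820)/1639 = 410 kΩ.

V_th = 12.0 V, R_th = 410 kΩ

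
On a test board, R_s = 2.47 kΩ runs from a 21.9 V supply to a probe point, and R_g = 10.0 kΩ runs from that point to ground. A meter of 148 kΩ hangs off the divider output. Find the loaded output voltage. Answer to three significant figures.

V_out ≈ 17.3 V

The load sits in parallel with R_g: R_g‖R_L = (10.0 × 148) / (10.0 + 148) = 9.367 kΩ.
V_out = 21.9 × 9.367 / (2.47 + 9.367) = 21.9 × 9.367/11.84 = 17.3 V.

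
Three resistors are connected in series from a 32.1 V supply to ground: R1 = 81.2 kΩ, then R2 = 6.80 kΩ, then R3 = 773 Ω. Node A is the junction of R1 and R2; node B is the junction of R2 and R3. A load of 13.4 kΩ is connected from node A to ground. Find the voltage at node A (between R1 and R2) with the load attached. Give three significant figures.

V ≈ 1.81 V

Below node A the series string R2+R3 = 7573 Ω sits in parallel with the 13400 Ω load: 4839 Ω.
V_A = 32.1 × 4839/(81200 + 4839) = 1.81 V.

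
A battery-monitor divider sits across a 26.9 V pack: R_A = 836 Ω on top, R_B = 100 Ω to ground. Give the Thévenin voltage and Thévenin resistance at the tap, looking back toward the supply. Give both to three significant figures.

V_th = 2.87 V, R_th = 89.3 Ω

V_th is the open-circuit tap voltage: 26.9 × 100/(836 + 100) = 2.87 V.
With the supply zeroed, R_A and R_B appear in parallel from the tap: R_th = R_A‖R_B = (836 × 100)/936.0 = 89.3 Ω.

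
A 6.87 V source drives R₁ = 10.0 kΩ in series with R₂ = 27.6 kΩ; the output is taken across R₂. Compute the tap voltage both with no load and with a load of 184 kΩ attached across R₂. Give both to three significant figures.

Unloaded: 5.04 V; loaded: 4.85 V

Open-circuit: V = 6.87 × 27.6/(10.0 + 27.6) = 5.04 V.
With the load, R₂ becomes R₂‖R_L = 24.00 kΩ, so V = 6.87 × 24.00/34.00 = 4.85 V.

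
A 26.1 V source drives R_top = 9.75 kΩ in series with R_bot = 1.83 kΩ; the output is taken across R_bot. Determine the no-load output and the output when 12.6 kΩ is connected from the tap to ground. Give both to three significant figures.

Open-circuit: V = 26.1 × 1.83/(9.75 + 1.83) = 4.12 V.
With the load, R_bot becomes R_bot‖R_L = 1.598 kΩ, so V = 26.1 × 1.598/11.35 = 3.68 V.

Unloaded: 4.12 V; loaded: 3.68 V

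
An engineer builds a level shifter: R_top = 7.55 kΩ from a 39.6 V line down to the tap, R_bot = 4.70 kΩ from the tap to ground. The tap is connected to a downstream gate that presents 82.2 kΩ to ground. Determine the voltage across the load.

V_out ≈ 14.7 V

The load sits in parallel with R_bot: R_bot‖R_L = (4.70 × 82.2) / (4.70 + 82.2) = 4.446 kΩ.
V_out = 39.6 × 4.446 / (7.55 + 4.446) = 39.6 × 4.446/12.00 = 14.7 V.
(Unloaded it would have been 15.2 V.)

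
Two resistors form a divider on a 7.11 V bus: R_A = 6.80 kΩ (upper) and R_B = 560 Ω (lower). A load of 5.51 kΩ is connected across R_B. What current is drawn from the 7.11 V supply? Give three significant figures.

I ≈ 0.973 mA

R_B‖R_L = 508.3 Ω, so the source sees R_A + R_B‖R_L = 7308 Ω.
I = 7.11 V / 7308 Ω = 0.973 mA.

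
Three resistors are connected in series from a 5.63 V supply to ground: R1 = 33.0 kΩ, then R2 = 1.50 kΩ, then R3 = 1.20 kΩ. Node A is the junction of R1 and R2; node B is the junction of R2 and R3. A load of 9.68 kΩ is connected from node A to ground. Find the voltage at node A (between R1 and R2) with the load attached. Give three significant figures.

V ≈ 0.339 V

Below node A the series string R2+R3 = 2.700 kΩ sits in parallel with the 9.68 kΩ load: 2.111 kΩ.
V_A = 5.63 × 2.111/(33.0 + 2.111) = 0.339 V.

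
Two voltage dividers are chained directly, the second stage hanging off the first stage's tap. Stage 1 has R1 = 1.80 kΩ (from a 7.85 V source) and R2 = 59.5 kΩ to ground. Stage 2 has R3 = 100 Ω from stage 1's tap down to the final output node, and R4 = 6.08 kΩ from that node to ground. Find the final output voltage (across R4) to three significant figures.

V_out ≈ 5.84 V

Stage 2 presents R3+R4 = 6180 Ω as a load on stage 1's tap.
Stage 1's lower leg becomes R2‖(R3+R4) = 5599 Ω, so V_mid = 7.85 × 5599/7399 = 5.940 V.
Stage 2 is itself unloaded: V_out = V_mid × R4/(R3+R4) = 5.940 × 6080/6180 = 5.84 V.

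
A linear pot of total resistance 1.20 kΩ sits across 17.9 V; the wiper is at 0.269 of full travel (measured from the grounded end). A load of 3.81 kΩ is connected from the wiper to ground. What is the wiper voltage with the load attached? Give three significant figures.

The wiper splits the pot into (1−α)R = 877.2 Ω above and αR = 322.8 Ω below.
Lower section ‖ load = 297.6 Ω.
V_wiper = 17.9 × 297.6/(877.2 + 297.6) = 4.53 V.

V ≈ 4.53 V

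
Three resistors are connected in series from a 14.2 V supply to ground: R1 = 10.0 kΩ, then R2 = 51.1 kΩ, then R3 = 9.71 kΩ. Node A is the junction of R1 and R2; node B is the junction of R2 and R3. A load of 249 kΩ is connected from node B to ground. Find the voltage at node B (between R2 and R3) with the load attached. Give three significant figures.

At node B, R3 is in parallel with the load: R3‖R_L = 9.346 kΩ.
Below node A the resistance is R2 + (R3‖R_L) = 60.45 kΩ, so V_A = 14.2 × 60.45/70.45 = 12.18 V.
Then V_B = V_A × (R3‖R_L)/(R2 + R3‖R_L) = 12.18 × 9.346/60.45 = 1.88 V.

V ≈ 1.88 V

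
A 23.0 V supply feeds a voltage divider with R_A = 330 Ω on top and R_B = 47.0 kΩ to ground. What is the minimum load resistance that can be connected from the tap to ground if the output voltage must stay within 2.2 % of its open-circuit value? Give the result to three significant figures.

Output resistance R_th = R_A‖R_B = (330 × 47000)/47330 = 327.7 Ω.
The fractional drop is R_th/(R_th + R_L); requiring this ≤ 0.0220 gives R_L ≥ R_th(1/0.0220 − 1) = 327.7 × 44.45 = 14.6 kΩ.

R_L(min) ≈ 14.6 kΩ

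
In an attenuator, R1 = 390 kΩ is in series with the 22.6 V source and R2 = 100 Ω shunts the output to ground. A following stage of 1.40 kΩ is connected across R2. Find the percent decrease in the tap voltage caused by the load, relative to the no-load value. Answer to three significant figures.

The divider's output (Thévenin) resistance is R1‖R2 = 99.97 Ω.
Fractional drop under load = R_th/(R_th + R_L) = 99.97 / (99.97 + 1400) = 0.06665.
So the output falls by 6.67 %.

6.67 %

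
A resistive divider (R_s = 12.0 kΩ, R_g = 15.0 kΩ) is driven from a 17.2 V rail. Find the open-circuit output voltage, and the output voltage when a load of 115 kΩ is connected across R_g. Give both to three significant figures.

Unloaded: 9.56 V; loaded: 9.03 V

Open-circuit: V = 17.2 × 15.0/(12.0 + 15.0) = 9.56 V.
With the load, R_g becomes R_g‖R_L = 13.27 kΩ, so V = 17.2 × 13.27/25.27 = 9.03 V.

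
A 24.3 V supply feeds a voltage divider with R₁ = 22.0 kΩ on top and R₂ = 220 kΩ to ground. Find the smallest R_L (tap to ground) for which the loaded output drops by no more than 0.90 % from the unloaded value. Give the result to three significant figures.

Output resistance R_th = R₁‖R₂ = (22.0 × 220)/242.0 = 20.00 kΩ.
The fractional drop is R_th/(R_th + R_L); requiring this ≤ 0.00900 gives R_L ≥ R_th(1/0.00900 − 1) = 20.00 × 110.1 = 2.20 MΩ.

R_L(min) ≈ 2.20 MΩ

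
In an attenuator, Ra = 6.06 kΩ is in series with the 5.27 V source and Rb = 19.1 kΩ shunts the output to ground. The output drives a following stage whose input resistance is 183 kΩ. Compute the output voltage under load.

The load sits in parallel with Rb: Rb‖R_L = (19.1 × 183) / (19.1 + 183) = 17.29 kΩ.
V_out = 5.27 × 17.29 / (6.06 + 17.29) = 5.27 × 17.29/23.35 = 3.90 V.

V_out ≈ 3.90 V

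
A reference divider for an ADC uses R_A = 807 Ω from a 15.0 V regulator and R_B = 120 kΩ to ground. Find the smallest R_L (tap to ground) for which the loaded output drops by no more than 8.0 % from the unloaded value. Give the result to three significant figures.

Output resistance R_th = R_A‖R_B = (807 × 120000)/120800 = 801.6 Ω.
The fractional drop is R_th/(R_th + R_L); requiring this ≤ 0.0800 gives R_L ≥ R_th(1/0.0800 − 1) = 801.6 × 11.50 = 9.22 kΩ.

R_L(min) ≈ 9.22 kΩ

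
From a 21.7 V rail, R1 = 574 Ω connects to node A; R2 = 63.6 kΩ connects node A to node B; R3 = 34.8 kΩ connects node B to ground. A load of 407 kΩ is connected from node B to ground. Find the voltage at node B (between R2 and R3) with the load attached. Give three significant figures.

At node B, R3 is in parallel with the load: R3‖R_L = 32060 Ω.
Below node A the resistance is R2 + (R3‖R_L) = 95660 Ω, so V_A = 21.7 × 95660/96230 = 21.57 V.
Then V_B = V_A × (R3‖R_L)/(R2 + R3‖R_L) = 21.57 × 32060/95660 = 7.23 V.

V ≈ 7.23 V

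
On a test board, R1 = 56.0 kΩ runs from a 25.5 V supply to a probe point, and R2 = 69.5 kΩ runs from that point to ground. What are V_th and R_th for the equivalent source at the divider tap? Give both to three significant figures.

V_th = 14.1 V, R_th = 31.0 kΩ

V_th is the open-circuit tap voltage: 25.5 × 69.5/(56.0 + 69.5) = 14.1 V.
With the supply zeroed, R1 and R2 appear in parallel from the tap: R_th = R1‖R2 = (56.0 × 69.5)/125.5 = 31.0 kΩ.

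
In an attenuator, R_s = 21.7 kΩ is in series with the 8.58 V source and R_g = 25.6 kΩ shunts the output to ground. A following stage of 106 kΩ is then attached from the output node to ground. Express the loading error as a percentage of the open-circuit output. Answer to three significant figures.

9.97 %

The divider's output (Thévenin) resistance is R_s‖R_g = 11.74 kΩ.
Fractional drop under load = R_th/(R_th + R_L) = 11.74 / (11.74 + 106) = 0.09975.
So the output falls by 9.97 %.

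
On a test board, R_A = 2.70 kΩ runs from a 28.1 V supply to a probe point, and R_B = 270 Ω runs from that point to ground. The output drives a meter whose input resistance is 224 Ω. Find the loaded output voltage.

The load sits in parallel with R_B: R_B‖R_L = (270 × 224) / (270 + 224) = 122.4 Ω.
V_out = 28.1 × 122.4 / (2700 + 122.4) = 28.1 × 122.4/2822 = 1.22 V.
(Unloaded it would have been 2.55 V.)

V_out ≈ 1.22 V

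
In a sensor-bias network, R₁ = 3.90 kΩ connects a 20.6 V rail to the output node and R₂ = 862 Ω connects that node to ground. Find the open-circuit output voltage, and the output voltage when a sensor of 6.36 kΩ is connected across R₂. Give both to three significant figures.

Open-circuit: V = 20.6 × 862/(3900 + 862) = 3.73 V.
With the load, R₂ becomes R₂‖R_L = 759.1 Ω, so V = 20.6 × 759.1/4659 = 3.36 V.

Unloaded: 3.73 V; loaded: 3.36 V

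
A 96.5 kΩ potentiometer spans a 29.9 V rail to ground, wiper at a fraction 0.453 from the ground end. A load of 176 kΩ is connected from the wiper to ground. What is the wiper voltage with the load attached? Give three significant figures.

V ≈ 11.9 V

The wiper splits the pot into (1−α)R = 52.79 kΩ above and αR = 43.71 kΩ below.
Lower section ‖ load = 35.02 kΩ.
V_wiper = 29.9 × 35.02/(52.79 + 35.02) = 11.9 V.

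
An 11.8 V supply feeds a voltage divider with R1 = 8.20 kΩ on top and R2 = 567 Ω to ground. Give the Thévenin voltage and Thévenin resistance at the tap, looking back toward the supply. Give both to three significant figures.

V_th = 0.763 V, R_th = 530 Ω

V_th is the open-circuit tap voltage: 11.8 × 567/(8200 + 567) = 0.763 V.
With the supply zeroed, R1 and R2 appear in parallel from the tap: R_th = R1‖R2 = (8200 × 567)/8767 = 530 Ω.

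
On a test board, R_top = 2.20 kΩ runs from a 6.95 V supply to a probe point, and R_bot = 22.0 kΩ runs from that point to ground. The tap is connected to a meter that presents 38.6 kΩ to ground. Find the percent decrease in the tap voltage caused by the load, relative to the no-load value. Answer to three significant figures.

The divider's output (Thévenin) resistance is R_top‖R_bot = 2.000 kΩ.
Fractional drop under load = R_th/(R_th + R_L) = 2.000 / (2.000 + 38.6) = 0.04926.
So the output falls by 4.93 %.

4.93 %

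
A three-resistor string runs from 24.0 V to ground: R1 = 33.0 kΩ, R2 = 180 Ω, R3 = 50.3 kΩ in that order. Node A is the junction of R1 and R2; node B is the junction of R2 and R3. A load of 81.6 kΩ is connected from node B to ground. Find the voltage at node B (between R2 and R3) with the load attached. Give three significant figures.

At node B, R3 is in parallel with the load: R3‖R_L = 31120 Ω.
Below node A the resistance is R2 + (R3‖R_L) = 31300 Ω, so V_A = 24.0 × 31300/64300 = 11.68 V.
Then V_B = V_A × (R3‖R_L)/(R2 + R3‖R_L) = 11.68 × 31120/31300 = 11.6 V.

V ≈ 11.6 V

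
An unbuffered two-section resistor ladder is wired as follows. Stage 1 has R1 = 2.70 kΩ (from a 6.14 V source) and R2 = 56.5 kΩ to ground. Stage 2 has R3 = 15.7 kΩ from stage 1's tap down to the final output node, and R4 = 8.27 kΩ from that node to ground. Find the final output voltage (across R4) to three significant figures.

V_out ≈ 1.83 V

Stage 2 presents R3+R4 = 23.97 kΩ as a load on stage 1's tap.
Stage 1's lower leg becomes R2‖(R3+R4) = 16.83 kΩ, so V_mid = 6.14 × 16.83/19.53 = 5.291 V.
Stage 2 is itself unloaded: V_out = V_mid × R4/(R3+R4) = 5.291 × 8.27/23.97 = 1.83 V.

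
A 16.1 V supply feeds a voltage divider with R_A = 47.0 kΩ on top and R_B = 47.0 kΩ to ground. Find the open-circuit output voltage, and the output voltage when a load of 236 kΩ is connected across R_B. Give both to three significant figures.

Open-circuit: V = 16.1 × 47.0/(47.0 + 47.0) = 8.05 V.
With the load, R_B becomes R_B‖R_L = 39.19 kΩ, so V = 16.1 × 39.19/86.19 = 7.32 V.

Unloaded: 8.05 V; loaded: 7.32 V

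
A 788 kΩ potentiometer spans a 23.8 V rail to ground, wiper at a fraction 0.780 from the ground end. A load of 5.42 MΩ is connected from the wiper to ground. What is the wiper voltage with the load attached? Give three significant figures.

V ≈ 18.1 V

The wiper splits the pot into (1−α)R = 173.4 kΩ above and αR = 614.6 kΩ below.
Lower section ‖ load = 552.0 kΩ.
V_wiper = 23.8 × 552.0/(173.4 + 552.0) = 18.1 V.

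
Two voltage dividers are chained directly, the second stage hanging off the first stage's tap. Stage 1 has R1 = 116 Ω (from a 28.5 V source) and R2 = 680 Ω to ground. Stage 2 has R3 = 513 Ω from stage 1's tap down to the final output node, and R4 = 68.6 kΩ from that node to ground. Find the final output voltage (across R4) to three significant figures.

Stage 2 presents R3+R4 = 69110 Ω as a load on stage 1's tap.
Stage 1's lower leg becomes R2‖(R3+R4) = 673.4 Ω, so V_mid = 28.5 × 673.4/789.4 = 24.31 V.
Stage 2 is itself unloaded: V_out = V_mid × R4/(R3+R4) = 24.31 × 68600/69110 = 24.1 V.

V_out ≈ 24.1 V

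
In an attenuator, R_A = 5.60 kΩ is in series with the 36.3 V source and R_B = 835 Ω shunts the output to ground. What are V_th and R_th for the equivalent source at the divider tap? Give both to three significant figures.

V_th = 4.71 V, R_th = 727 Ω

V_th is the open-circuit tap voltage: 36.3 × 835/(5600 + 835) = 4.71 V.
With the supply zeroed, R_A and R_B appear in parallel from the tap: R_th = R_A‖R_B = (5600 × 835)/6435 = 727 Ω.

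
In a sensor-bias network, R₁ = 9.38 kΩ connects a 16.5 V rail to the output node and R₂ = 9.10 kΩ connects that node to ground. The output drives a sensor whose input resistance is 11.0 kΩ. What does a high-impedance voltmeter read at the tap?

V_out ≈ 5.72 V

The load sits in parallel with R₂: R₂‖R_L = (9.10 × 11.0) / (9.10 + 11.0) = 4.980 kΩ.
V_out = 16.5 × 4.980 / (9.38 + 4.980) = 16.5 × 4.980/14.36 = 5.72 V.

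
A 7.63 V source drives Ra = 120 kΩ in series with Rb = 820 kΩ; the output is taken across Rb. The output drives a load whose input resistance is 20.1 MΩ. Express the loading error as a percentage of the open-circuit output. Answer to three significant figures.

0.518 %

The divider's output (Thévenin) resistance is Ra‖Rb = 104.7 kΩ.
Fractional drop under load = R_th/(R_th + R_L) = 104.7 / (104.7 + 20100) = 0.005181.
So the output falls by 0.518 %.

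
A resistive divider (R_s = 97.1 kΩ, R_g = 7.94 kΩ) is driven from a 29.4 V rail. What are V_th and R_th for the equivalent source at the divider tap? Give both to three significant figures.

V_th = 2.22 V, R_th = 7.34 kΩ

V_th is the open-circuit tap voltage: 29.4 × 7.94/(97.1 + 7.94) = 2.22 V.
With the supply zeroed, R_s and R_g appear in parallel from the tap: R_th = R_s‖R_g = (97.1 × 7.94)/105.0 = 7.34 kΩ.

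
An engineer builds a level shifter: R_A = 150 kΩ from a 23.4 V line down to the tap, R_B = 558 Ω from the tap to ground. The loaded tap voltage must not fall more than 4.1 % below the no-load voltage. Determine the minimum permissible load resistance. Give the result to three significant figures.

R_L(min) ≈ 13.0 kΩ

Output resistance R_th = R_A‖R_B = (150000 × 558)/150600 = 555.9 Ω.
The fractional drop is R_th/(R_th + R_L); requiring this ≤ 0.0410 gives R_L ≥ R_th(1/0.0410 − 1) = 555.9 × 23.39 = 13.0 kΩ.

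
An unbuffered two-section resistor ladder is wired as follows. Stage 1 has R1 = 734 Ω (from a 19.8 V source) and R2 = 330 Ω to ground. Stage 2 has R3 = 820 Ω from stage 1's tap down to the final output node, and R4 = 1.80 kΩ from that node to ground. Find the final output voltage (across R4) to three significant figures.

Stage 2 presents R3+R4 = 2620 Ω as a load on stage 1's tap.
Stage 1's lower leg becomes R2‖(R3+R4) = 293.1 Ω, so V_mid = 19.8 × 293.1/1027 = 5.650 V.
Stage 2 is itself unloaded: V_out = V_mid × R4/(R3+R4) = 5.650 × 1800/2620 = 3.88 V.

V_out ≈ 3.88 V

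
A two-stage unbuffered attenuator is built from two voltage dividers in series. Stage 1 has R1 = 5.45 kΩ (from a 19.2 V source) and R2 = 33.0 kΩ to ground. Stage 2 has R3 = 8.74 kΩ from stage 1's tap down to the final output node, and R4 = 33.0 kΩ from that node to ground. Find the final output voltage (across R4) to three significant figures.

Stage 2 presents R3+R4 = 41.74 kΩ as a load on stage 1's tap.
Stage 1's lower leg becomes R2‖(R3+R4) = 18.43 kΩ, so V_mid = 19.2 × 18.43/23.88 = 14.82 V.
Stage 2 is itself unloaded: V_out = V_mid × R4/(R3+R4) = 14.82 × 33.0/41.74 = 11.7 V.

V_out ≈ 11.7 V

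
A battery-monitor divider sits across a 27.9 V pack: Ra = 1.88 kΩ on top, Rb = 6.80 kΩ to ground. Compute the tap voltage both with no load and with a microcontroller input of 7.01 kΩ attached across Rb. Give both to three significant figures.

Unloaded: 21.9 V; loaded: 18.1 V

Open-circuit: V = 27.9 × 6.80/(1.88 + 6.80) = 21.9 V.
With the load, Rb becomes Rb‖R_L = 3.452 kΩ, so V = 27.9 × 3.452/5.332 = 18.1 V.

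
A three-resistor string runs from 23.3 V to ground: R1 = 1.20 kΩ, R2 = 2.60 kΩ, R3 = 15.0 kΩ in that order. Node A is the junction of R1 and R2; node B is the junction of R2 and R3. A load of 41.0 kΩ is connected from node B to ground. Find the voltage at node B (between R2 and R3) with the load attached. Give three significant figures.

At node B, R3 is in parallel with the load: R3‖R_L = 10.98 kΩ.
Below node A the resistance is R2 + (R3‖R_L) = 13.58 kΩ, so V_A = 23.3 × 13.58/14.78 = 21.41 V.
Then V_B = V_A × (R3‖R_L)/(R2 + R3‖R_L) = 21.41 × 10.98/13.58 = 17.3 V.

V ≈ 17.3 V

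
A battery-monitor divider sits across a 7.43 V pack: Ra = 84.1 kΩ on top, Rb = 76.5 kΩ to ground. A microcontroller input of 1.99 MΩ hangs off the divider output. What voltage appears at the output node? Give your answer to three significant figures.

The load sits in parallel with Rb: Rb‖R_L = (76.5 × 1990) / (76.5 + 1990) = 73.67 kΩ.
V_out = 7.43 × 73.67 / (84.1 + 73.67) = 7.43 × 73.67/157.8 = 3.47 V.

V_out ≈ 3.47 V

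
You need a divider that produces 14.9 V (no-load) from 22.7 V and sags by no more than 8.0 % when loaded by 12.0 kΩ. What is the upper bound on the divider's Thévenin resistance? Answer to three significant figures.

Loading drop = R_th/(R_th + R_L) ≤ 0.0800, so R_th ≤ R_L · ε/(1−ε) = 12.0 kΩ × 0.0800/0.9200 = 1.04 kΩ.

R_th ≤ 1.04 kΩ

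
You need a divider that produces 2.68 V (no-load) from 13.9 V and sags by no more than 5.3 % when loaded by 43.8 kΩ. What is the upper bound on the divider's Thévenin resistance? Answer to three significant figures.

R_th ≤ 2.45 kΩ

Loading drop = R_th/(R_th + R_L) ≤ 0.0530, so R_th ≤ R_L · ε/(1−ε) = 43.8 kΩ × 0.0530/0.9470 = 2.45 kΩ.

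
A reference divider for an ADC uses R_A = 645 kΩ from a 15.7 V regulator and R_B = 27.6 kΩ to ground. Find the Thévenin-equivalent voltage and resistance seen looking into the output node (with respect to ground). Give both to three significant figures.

V_th is the open-circuit tap voltage: 15.7 × 27.6/(645 + 27.6) = 0.644 V.
With the supply zeroed, R_A and R_B appear in parallel from the tap: R_th = R_A‖R_B = (645 × 27.6)/672.6 = 26.5 kΩ.

V_th = 0.644 V, R_th = 26.5 kΩ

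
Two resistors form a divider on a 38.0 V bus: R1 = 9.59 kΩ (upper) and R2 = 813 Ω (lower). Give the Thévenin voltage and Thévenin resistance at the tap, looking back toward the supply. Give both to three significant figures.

V_th = 2.97 V, R_th = 749 Ω

V_th is the open-circuit tap voltage: 38.0 × 813/(9590 + 813) = 2.97 V.
With the supply zeroed, R1 and R2 appear in parallel from the tap: R_th = R1‖R2 = (9590 × 813)/10400 = 749 Ω.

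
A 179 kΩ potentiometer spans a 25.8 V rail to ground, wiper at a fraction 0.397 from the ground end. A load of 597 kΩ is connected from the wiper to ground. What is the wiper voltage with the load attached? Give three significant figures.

V ≈ 9.56 V

The wiper splits the pot into (1−α)R = 107.9 kΩ above and αR = 71.06 kΩ below.
Lower section ‖ load = 63.50 kΩ.
V_wiper = 25.8 × 63.50/(107.9 + 63.50) = 9.56 V.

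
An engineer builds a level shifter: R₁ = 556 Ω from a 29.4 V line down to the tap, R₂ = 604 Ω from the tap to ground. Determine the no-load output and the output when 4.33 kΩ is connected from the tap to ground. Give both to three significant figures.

Unloaded: 15.3 V; loaded: 14.3 V

Open-circuit: V = 29.4 × 604/(556 + 604) = 15.3 V.
With the load, R₂ becomes R₂‖R_L = 530.1 Ω, so V = 29.4 × 530.1/1086 = 14.3 V.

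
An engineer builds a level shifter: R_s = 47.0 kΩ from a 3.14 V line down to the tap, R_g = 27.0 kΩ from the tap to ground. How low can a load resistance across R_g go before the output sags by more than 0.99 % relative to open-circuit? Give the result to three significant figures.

Output resistance R_th = R_s‖R_g = (47.0 × 27.0)/74.00 = 17.15 kΩ.
The fractional drop is R_th/(R_th + R_L); requiring this ≤ 0.00990 gives R_L ≥ R_th(1/0.00990 − 1) = 17.15 × 100.0 = 1.72 MΩ.

R_L(min) ≈ 1.72 MΩ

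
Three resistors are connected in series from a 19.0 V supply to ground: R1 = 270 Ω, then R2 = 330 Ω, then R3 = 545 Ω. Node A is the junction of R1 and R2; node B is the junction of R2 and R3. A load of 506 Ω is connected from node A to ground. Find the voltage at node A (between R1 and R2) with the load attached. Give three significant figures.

V ≈ 10.3 V

Below node A the series string R2+R3 = 875.0 Ω sits in parallel with the 506 Ω load: 320.6 Ω.
V_A = 19.0 × 320.6/(270 + 320.6) = 10.3 V.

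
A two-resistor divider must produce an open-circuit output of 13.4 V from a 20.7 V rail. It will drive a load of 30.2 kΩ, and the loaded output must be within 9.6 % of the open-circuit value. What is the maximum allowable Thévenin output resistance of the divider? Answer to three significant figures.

Loading drop = R_th/(R_th + R_L) ≤ 0.0960, so R_th ≤ R_L · ε/(1−ε) = 30.2 kΩ × 0.0960/0.9040 = 3.21 kΩ.

R_th ≤ 3.21 kΩ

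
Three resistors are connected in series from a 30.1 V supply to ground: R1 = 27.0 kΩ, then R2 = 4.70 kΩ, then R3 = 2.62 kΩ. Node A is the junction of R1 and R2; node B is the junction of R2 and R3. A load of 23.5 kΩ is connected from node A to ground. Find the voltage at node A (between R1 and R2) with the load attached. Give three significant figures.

Below node A the series string R2+R3 = 7.320 kΩ sits in parallel with the 23.5 kΩ load: 5.581 kΩ.
V_A = 30.1 × 5.581/(27.0 + 5.581) = 5.16 V.

V ≈ 5.16 V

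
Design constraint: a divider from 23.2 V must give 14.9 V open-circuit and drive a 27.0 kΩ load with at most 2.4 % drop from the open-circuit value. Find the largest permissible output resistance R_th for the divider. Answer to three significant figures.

Loading drop = R_th/(R_th + R_L) ≤ 0.0240, so R_th ≤ R_L · ε/(1−ε) = 27.0 kΩ × 0.0240/0.9760 = 664 Ω.

R_th ≤ 664 Ω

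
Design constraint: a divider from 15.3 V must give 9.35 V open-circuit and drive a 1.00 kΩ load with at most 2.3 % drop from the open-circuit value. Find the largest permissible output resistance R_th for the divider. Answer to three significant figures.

Loading drop = R_th/(R_th + R_L) ≤ 0.0230, so R_th ≤ R_L · ε/(1−ε) = 1.00 kΩ × 0.0230/0.9770 = 23.5 Ω.

R_th ≤ 23.5 Ω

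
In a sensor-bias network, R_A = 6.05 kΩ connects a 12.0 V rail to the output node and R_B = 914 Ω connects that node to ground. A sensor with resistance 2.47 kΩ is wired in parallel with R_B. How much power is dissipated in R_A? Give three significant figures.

Total resistance from the source is R_A + (R_B‖R_L) = 6717 Ω, so I = 12.0/6717 Ω = 1.786 mA.
P = I²·R_A = (1.786 mA)² × 6.05 kΩ = 19.3 mW.

P ≈ 19.3 mW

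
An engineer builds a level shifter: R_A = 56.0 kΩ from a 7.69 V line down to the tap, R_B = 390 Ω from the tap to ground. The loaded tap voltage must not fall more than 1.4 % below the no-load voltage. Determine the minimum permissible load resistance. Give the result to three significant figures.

Output resistance R_th = R_A‖R_B = (56000 × 390)/56390 = 387.3 Ω.
The fractional drop is R_th/(R_th + R_L); requiring this ≤ 0.0140 gives R_L ≥ R_th(1/0.0140 − 1) = 387.3 × 70.43 = 27.3 kΩ.

R_L(min) ≈ 27.3 kΩ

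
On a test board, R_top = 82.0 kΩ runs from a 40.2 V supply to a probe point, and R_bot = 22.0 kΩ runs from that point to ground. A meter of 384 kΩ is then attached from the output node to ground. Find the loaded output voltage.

V_out ≈ 8.14 V

The load sits in parallel with R_bot: R_bot‖R_L = (22.0 × 384) / (22.0 + 384) = 20.81 kΩ.
V_out = 40.2 × 20.81 / (82.0 + 20.81) = 40.2 × 20.81/102.8 = 8.14 V.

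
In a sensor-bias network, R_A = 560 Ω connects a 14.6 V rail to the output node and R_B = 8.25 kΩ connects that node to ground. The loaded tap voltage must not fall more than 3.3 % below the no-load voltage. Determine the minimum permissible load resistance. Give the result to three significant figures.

Output resistance R_th = R_A‖R_B = (560 × 8250)/8810 = 524.4 Ω.
The fractional drop is R_th/(R_th + R_L); requiring this ≤ 0.0330 gives R_L ≥ R_th(1/0.0330 − 1) = 524.4 × 29.30 = 15.4 kΩ.

R_L(min) ≈ 15.4 kΩ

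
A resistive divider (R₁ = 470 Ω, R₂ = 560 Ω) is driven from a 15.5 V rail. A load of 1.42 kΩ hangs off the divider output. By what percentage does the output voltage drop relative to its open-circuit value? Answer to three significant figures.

The divider's output (Thévenin) resistance is R₁‖R₂ = 255.5 Ω.
Fractional drop under load = R_th/(R_th + R_L) = 255.5 / (255.5 + 1420) = 0.1525.
So the output falls by 15.3 %.

15.3 %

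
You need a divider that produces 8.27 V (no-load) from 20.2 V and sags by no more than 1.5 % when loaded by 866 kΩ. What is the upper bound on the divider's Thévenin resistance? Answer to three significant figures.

R_th ≤ 13.2 kΩ

Loading drop = R_th/(R_th + R_L) ≤ 0.0150, so R_th ≤ R_L · ε/(1−ε) = 866 kΩ × 0.0150/0.9850 = 13.2 kΩ.
(Any R1, R2 with R2/(R1+R2) = 0.409 and R1‖R2 ≤ 13.2 kΩ will meet the spec.)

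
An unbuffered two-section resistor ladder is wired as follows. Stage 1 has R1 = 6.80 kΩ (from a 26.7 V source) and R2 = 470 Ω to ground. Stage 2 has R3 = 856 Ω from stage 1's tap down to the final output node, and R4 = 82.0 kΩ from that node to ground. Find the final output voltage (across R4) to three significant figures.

V_out ≈ 1.70 V

Stage 2 presents R3+R4 = 82860 Ω as a load on stage 1's tap.
Stage 1's lower leg becomes R2‖(R3+R4) = 467.3 Ω, so V_mid = 26.7 × 467.3/7267 = 1.717 V.
Stage 2 is itself unloaded: V_out = V_mid × R4/(R3+R4) = 1.717 × 82000/82860 = 1.70 V.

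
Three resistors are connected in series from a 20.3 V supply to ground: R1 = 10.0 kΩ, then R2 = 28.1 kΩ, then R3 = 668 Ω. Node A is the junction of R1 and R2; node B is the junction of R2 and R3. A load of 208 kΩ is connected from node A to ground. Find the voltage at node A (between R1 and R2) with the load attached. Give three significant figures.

Below node A the series string R2+R3 = 28770 Ω sits in parallel with the 208000 Ω load: 25270 Ω.
V_A = 20.3 × 25270/(10000 + 25270) = 14.5 V.

V ≈ 14.5 V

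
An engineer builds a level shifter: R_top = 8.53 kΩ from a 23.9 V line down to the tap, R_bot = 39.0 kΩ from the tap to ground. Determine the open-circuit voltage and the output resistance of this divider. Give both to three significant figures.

V_th = 19.6 V, R_th = 7.00 kΩ

V_th is the open-circuit tap voltage: 23.9 × 39.0/(8.53 + 39.0) = 19.6 V.
With the supply zeroed, R_top and R_bot appear in parallel from the tap: R_th = R_top‖R_bot = (8.53 × 39.0)/47.53 = 7.00 kΩ.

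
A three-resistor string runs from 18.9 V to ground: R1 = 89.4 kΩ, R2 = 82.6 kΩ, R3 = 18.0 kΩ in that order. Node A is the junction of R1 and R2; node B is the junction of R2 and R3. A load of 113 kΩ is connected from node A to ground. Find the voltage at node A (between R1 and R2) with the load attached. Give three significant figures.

V ≈ 7.05 V

Below node A the series string R2+R3 = 100.6 kΩ sits in parallel with the 113 kΩ load: 53.22 kΩ.
V_A = 18.9 × 53.22/(89.4 + 53.22) = 7.05 V.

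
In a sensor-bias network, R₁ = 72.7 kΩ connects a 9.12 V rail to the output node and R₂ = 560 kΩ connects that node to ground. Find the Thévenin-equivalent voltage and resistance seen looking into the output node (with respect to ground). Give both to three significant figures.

V_th is the open-circuit tap voltage: 9.12 × 560/(72.7 + 560) = 8.07 V.
With the supply zeroed, R₁ and R₂ appear in parallel from the tap: R_th = R₁‖R₂ = (72.7 × 560)/632.7 = 64.3 kΩ.

V_th = 8.07 V, R_th = 64.3 kΩ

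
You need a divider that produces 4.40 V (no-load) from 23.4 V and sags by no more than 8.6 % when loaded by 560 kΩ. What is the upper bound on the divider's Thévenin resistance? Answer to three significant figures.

R_th ≤ 52.7 kΩ

Loading drop = R_th/(R_th + R_L) ≤ 0.0860, so R_th ≤ R_L · ε/(1−ε) = 560 kΩ × 0.0860/0.9140 = 52.7 kΩ.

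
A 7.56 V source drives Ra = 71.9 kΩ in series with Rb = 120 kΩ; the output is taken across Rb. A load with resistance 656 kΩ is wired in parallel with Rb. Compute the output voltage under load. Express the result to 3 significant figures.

The load sits in parallel with Rb: Rb‖R_L = (120 × 656) / (120 + 656) = 101.4 kΩ.
V_out = 7.56 × 101.4 / (71.9 + 101.4) = 7.56 × 101.4/173.3 = 4.42 V.

V_out ≈ 4.42 V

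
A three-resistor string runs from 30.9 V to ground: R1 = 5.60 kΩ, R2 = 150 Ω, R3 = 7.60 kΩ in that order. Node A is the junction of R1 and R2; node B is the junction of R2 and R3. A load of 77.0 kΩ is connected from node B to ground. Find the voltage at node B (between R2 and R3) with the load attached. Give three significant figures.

V ≈ 16.9 V

At node B, R3 is in parallel with the load: R3‖R_L = 6917 Ω.
Below node A the resistance is R2 + (R3‖R_L) = 7067 Ω, so V_A = 30.9 × 7067/12670 = 17.24 V.
Then V_B = V_A × (R3‖R_L)/(R2 + R3‖R_L) = 17.24 × 6917/7067 = 16.9 V.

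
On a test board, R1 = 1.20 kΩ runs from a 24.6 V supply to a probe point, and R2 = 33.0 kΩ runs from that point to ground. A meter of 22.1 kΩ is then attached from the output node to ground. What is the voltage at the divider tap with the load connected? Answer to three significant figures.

V_out ≈ 22.6 V

The load sits in parallel with R2: R2‖R_L = (33.0 × 22.1) / (33.0 + 22.1) = 13.24 kΩ.
V_out = 24.6 × 13.24 / (1.20 + 13.24) = 24.6 × 13.24/14.44 = 22.6 V.
(Unloaded it would have been 23.7 V.)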